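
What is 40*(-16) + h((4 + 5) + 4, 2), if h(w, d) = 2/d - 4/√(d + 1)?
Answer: -639 - 4*√3/3 ≈ -641.31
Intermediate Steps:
h(w, d) = -4/√(1 + d) + 2/d (h(w, d) = 2/d - 4/√(1 + d) = -4/√(1 + d) + 2/d)
40*(-16) + h((4 + 5) + 4, 2) = 40*(-16) + (-4/√(1 + 2) + 2/2) = -640 + (-4*√3/3 + 2*(½)) = -640 + (-4*√3/3 + 1) = -640 + (1 - 4*√3/3) = -639 - 4*√3/3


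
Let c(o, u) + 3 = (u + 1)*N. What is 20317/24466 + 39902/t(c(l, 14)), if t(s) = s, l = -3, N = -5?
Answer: -37486831/73398 ≈ -510.73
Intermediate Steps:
c(o, u) = -8 - 5*u (c(o, u) = -3 + (u + 1)*(-5) = -3 + (1 + u)*(-5) = -3 + (-5 - 5*u) = -8 - 5*u)
20317/24466 + 39902/t(c(l, 14)) = 20317/24466 + 39902/(-8 - 5*14) = 20317*(1/24466) + 39902/(-8 - 70) = 20317/24466 + 39902/(-78) = 20317/24466 + 39902*(-1/78) = 20317/24466 - 19951/39 = -37486831/73398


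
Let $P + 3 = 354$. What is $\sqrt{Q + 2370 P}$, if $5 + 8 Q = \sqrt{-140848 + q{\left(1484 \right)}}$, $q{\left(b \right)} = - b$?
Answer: $\frac{\sqrt{13309910 + 4 i \sqrt{35583}}}{4} \approx 912.07 + 0.025853 i$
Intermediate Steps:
$P = 351$ ($P = -3 + 354 = 351$)
$Q = - \frac{5}{8} + \frac{i \sqrt{35583}}{4}$ ($Q = - \frac{5}{8} + \frac{\sqrt{-140848 - 1484}}{8} = - \frac{5}{8} + \frac{\sqrt{-142332}}{8} = - \frac{5}{8} + \frac{2 i \sqrt{35583}}{8} = - \frac{5}{8} + \frac{i \sqrt{35583}}{4} \approx -0.625 + 47.159 i$)
$\sqrt{Q + 2370 P} = \sqrt{\left(- \frac{5}{8} + \frac{i \sqrt{35583}}{4}\right) + 2370 \cdot 351} = \sqrt{\left(- \frac{5}{8} + \frac{i \sqrt{35583}}{4}\right) + 831870} = \sqrt{\frac{6654955}{8} + \frac{i \sqrt{35583}}{4}}$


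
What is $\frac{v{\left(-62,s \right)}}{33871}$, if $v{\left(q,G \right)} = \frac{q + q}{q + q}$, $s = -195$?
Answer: $\frac{1}{33871} \approx 2.9524 \cdot 10^{-5}$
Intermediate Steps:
$v{\left(q,G \right)} = 1$ ($v{\left(q,G \right)} = \frac{2 q}{2 q} = 2 q \frac{1}{2 q} = 1$)
$\frac{v{\left(-62,s \right)}}{33871} = 1 \cdot \frac{1}{33871} = \frac{1}{33871}$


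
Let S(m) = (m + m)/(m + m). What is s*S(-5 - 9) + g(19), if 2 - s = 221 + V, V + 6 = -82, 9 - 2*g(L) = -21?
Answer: -116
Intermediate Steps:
g(L) = 15 (g(L) = 9/2 - ½*(-21) = 9/2 + 21/2 = 15)
V = -88 (V = -6 - 82 = -88)
S(m) = 1 (S(m) = (2*m)/((2*m)) = (2*m)*(1/(2*m)) = 1)
s = -131 (s = 2 - (221 - 88) = 2 - 1*133 = 2 - 133 = -131)
s*S(-5 - 9) + g(19) = -131*1 + 15 = -131 + 15 = -116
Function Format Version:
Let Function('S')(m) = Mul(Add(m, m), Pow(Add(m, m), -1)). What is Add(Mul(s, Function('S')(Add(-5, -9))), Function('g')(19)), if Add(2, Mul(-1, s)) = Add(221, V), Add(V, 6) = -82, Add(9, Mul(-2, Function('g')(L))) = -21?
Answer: -116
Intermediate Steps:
Function('g')(L) = 15 (Function('g')(L) = Add(Rational(9, 2), Mul(Rational(-1, 2), -21)) = Add(Rational(9, 2), Rational(21, 2)) = 15)
V = -88 (V = Add(-6, -82) = -88)
Function('S')(m) = 1 (Function('S')(m) = Mul(Mul(2, m), Pow(Mul(2, m), -1)) = Mul(Mul(2, m), Mul(Rational(1, 2), Pow(m, -1))) = 1)
s = -131 (s = Add(2, Mul(-1, Add(221, -88))) = Add(2, Mul(-1, 133)) = Add(2, -133) = -131)
Add(Mul(s, Function('S')(Add(-5, -9))), Function('g')(19)) = Add(Mul(-131, 1), 15) = Add(-131, 15) = -116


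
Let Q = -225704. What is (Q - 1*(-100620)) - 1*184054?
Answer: -309138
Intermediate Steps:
(Q - 1*(-100620)) - 1*184054 = (-225704 - 1*(-100620)) - 1*184054 = (-225704 + 100620) - 184054 = -125084 - 184054 = -309138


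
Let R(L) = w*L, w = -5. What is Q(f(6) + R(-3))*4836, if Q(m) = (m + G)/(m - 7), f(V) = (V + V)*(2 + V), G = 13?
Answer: 5766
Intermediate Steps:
R(L) = -5*L
f(V) = 2*V*(2 + V) (f(V) = (2*V)*(2 + V) = 2*V*(2 + V))
Q(m) = (13 + m)/(-7 + m) (Q(m) = (m + 13)/(m - 7) = (13 + m)/(-7 + m))
Q(f(6) + R(-3))*4836 = ((13 + (2*6*(2 + 6) - 5*(-3)))/(-7 + (2*6*(2 + 6) - 5*(-3))))*4836 = ((13 + (2*6*8 + 15))/(-7 + (2*6*8 + 15)))*4836 = ((13 + (96 + 15))/(-7 + (96 + 15)))*4836 = ((13 + 111)/(-7 + 111))*4836 = (124/104)*4836 = ((1/104)*124)*4836 = (31/26)*4836 = 5766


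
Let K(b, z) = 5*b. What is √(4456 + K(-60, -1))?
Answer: 2*√1039 ≈ 64.467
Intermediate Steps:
√(4456 + K(-60, -1)) = √(4456 + 5*(-60)) = √(4456 - 300) = √4156 = 2*√1039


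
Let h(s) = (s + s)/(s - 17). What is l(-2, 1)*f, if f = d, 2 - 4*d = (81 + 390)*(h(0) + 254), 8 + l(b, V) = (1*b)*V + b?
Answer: 358896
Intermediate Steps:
l(b, V) = -8 + b + V*b (l(b, V) = -8 + ((1*b)*V + b) = -8 + (b*V + b) = -8 + (V*b + b) = -8 + (b + V*b) = -8 + b + V*b)
h(s) = 2*s/(-17 + s) (h(s) = (2*s)/(-17 + s) = 2*s/(-17 + s))
d = -29908 (d = ½ - (81 + 390)*(2*0/(-17 + 0) + 254)/4 = ½ - 471*(2*0/(-17) + 254)/4 = ½ - 471*(2*0*(-1/17) + 254)/4 = ½ - 471*(0 + 254)/4 = ½ - 471*254/4 = ½ - ¼*119634 = ½ - 59817/2 = -29908)
f = -29908
l(-2, 1)*f = (-8 - 2 + 1*(-2))*(-29908) = (-8 - 2 - 2)*(-29908) = -12*(-29908) = 358896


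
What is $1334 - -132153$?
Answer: $133487$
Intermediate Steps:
$1334 - -132153 = 1334 + 132153 = 133487$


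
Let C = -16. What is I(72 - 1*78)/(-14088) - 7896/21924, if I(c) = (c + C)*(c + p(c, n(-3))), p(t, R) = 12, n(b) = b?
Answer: -107485/306414 ≈ -0.35078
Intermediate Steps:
I(c) = (-16 + c)*(12 + c) (I(c) = (c - 16)*(c + 12) = (-16 + c)*(12 + c))
I(72 - 1*78)/(-14088) - 7896/21924 = (-192 + (72 - 1*78)² - 4*(72 - 1*78))/(-14088) - 7896/21924 = (-192 + (72 - 78)² - 4*(72 - 78))*(-1/14088) - 7896*1/21924 = (-192 + (-6)² - 4*(-6))*(-1/14088) - 94/261 = (-192 + 36 + 24)*(-1/14088) - 94/261 = -132*(-1/14088) - 94/261 = 11/1174 - 94/261 = -107485/306414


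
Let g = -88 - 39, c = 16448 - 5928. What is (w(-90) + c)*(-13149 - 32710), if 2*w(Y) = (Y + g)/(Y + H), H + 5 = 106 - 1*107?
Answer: -92637793963/192 ≈ -4.8249e+8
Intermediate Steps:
H = -6 (H = -5 + (106 - 1*107) = -5 + (106 - 107) = -5 - 1 = -6)
c = 10520
g = -127
w(Y) = (-127 + Y)/(2*(-6 + Y)) (w(Y) = ((Y - 127)/(Y - 6))/2 = ((-127 + Y)/(-6 + Y))/2 = (-127 + Y)/(2*(-6 + Y)))
(w(-90) + c)*(-13149 - 32710) = ((-127 - 90)/(2*(-6 - 90)) + 10520)*(-13149 - 32710) = ((1/2)*(-217)/(-96) + 10520)*(-45859) = ((1/2)*(-1/96)*(-217) + 10520)*(-45859) = (217/192 + 10520)*(-45859) = (2020057/192)*(-45859) = -92637793963/192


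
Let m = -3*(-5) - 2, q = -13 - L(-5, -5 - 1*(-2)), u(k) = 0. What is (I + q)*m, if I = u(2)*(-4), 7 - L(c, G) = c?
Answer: -325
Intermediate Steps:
L(c, G) = 7 - c
I = 0 (I = 0*(-4) = 0)
q = -25 (q = -13 - (7 - 1*(-5)) = -13 - (7 + 5) = -13 - 1*12 = -13 - 12 = -25)
m = 13 (m = 15 - 2 = 13)
(I + q)*m = (0 - 25)*13 = -25*13 = -325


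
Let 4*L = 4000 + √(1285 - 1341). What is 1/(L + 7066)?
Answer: 16132/130120719 - I*√14/130120719 ≈ 0.00012398 - 2.8755e-8*I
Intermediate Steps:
L = 1000 + I*√14/2 (L = (4000 + √(1285 - 1341))/4 = (4000 + √(-56))/4 = (4000 + 2*I*√14)/4 = 1000 + I*√14/2 ≈ 1000.0 + 1.8708*I)
1/(L + 7066) = 1/((1000 + I*√14/2) + 7066) = 1/(8066 + I*√14/2)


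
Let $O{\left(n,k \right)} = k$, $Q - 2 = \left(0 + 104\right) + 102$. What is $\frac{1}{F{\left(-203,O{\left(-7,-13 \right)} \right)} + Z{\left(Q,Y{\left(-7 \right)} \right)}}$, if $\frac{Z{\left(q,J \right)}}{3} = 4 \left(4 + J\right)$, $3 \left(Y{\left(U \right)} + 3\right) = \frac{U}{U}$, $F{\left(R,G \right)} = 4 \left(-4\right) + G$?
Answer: $- \frac{1}{13} \approx -0.076923$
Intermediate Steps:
$Q = 208$ ($Q = 2 + \left(\left(0 + 104\right) + 102\right) = 2 + \left(104 + 102\right) = 2 + 206 = 208$)
$F{\left(R,G \right)} = -16 + G$
$Y{\left(U \right)} = - \frac{8}{3}$ ($Y{\left(U \right)} = -3 + \frac{U \frac{1}{U}}{3} = -3 + \frac{1}{3} \cdot 1 = -3 + \frac{1}{3} = - \frac{8}{3}$)
$Z{\left(q,J \right)} = 48 + 12 J$ ($Z{\left(q,J \right)} = 3 \cdot 4 \left(4 + J\right) = 3 \left(16 + 4 J\right) = 48 + 12 J$)
$\frac{1}{F{\left(-203,O{\left(-7,-13 \right)} \right)} + Z{\left(Q,Y{\left(-7 \right)} \right)}} = \frac{1}{\left(-16 - 13\right) + \left(48 + 12 \left(- \frac{8}{3}\right)\right)} = \frac{1}{-29 + \left(48 - 32\right)} = \frac{1}{-29 + 16} = \frac{1}{-13} = - \frac{1}{13}$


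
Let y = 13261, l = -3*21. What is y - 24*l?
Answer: 14773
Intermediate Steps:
l = -63
y - 24*l = 13261 - 24*(-63) = 13261 - 1*(-1512) = 13261 + 1512 = 14773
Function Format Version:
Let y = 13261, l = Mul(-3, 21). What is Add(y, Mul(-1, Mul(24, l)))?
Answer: 14773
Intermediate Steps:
l = -63
Add(y, Mul(-1, Mul(24, l))) = Add(13261, Mul(-1, Mul(24, -63))) = Add(13261, Mul(-1, -1512)) = Add(13261, 1512) = 14773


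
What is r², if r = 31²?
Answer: 923521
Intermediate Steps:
r = 961
r² = 961² = 923521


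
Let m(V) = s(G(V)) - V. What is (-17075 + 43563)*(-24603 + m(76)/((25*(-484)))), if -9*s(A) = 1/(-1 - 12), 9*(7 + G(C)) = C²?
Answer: -20967935841818/32175 ≈ -6.5168e+8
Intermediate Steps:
G(C) = -7 + C²/9
s(A) = 1/117 (s(A) = -1/(9*(-1 - 12)) = -⅑/(-13) = -⅑*(-1/13) = 1/117)
m(V) = 1/117 - V
(-17075 + 43563)*(-24603 + m(76)/((25*(-484)))) = (-17075 + 43563)*(-24603 + (1/117 - 1*76)/((25*(-484)))) = 26488*(-24603 + (1/117 - 76)/(-12100)) = 26488*(-24603 - 8891/117*(-1/12100)) = 26488*(-24603 + 8891/1415700) = 26488*(-34830458209/1415700) = -20967935841818/32175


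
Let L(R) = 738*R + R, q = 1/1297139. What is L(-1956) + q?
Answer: -1874993670275/1297139 ≈ -1.4455e+6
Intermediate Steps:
q = 1/1297139 ≈ 7.7093e-7
L(R) = 739*R
L(-1956) + q = 739*(-1956) + 1/1297139 = -1445484 + 1/1297139 = -1874993670275/1297139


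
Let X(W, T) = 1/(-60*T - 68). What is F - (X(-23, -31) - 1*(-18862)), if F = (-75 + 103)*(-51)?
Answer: -36359681/1792 ≈ -20290.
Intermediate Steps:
F = -1428 (F = 28*(-51) = -1428)
X(W, T) = 1/(-68 - 60*T)
F - (X(-23, -31) - 1*(-18862)) = -1428 - (-1/(68 + 60*(-31)) - 1*(-18862)) = -1428 - (-1/(68 - 1860) + 18862) = -1428 - (-1/(-1792) + 18862) = -1428 - (-1*(-1/1792) + 18862) = -1428 - (1/1792 + 18862) = -1428 - 1*33800705/1792 = -1428 - 33800705/1792 = -36359681/1792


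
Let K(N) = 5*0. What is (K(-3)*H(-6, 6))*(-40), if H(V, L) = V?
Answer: 0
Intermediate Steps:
K(N) = 0
(K(-3)*H(-6, 6))*(-40) = (0*(-6))*(-40) = 0*(-40) = 0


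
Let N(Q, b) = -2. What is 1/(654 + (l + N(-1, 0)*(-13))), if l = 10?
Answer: 1/690 ≈ 0.0014493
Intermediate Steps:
1/(654 + (l + N(-1, 0)*(-13))) = 1/(654 + (10 - 2*(-13))) = 1/(654 + (10 + 26)) = 1/(654 + 36) = 1/690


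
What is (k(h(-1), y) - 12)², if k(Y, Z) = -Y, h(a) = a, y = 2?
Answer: 121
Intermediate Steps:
(k(h(-1), y) - 12)² = (-1*(-1) - 12)² = (1 - 12)² = (-11)² = 121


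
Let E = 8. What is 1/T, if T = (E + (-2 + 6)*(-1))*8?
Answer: 1/32 ≈ 0.031250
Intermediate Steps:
T = 32 (T = (8 + (-2 + 6)*(-1))*8 = (8 + 4*(-1))*8 = (8 - 4)*8 = 4*8 = 32)
1/T = 1/32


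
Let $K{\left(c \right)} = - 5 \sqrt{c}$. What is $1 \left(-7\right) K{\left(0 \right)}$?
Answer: $0$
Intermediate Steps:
$1 \left(-7\right) K{\left(0 \right)} = 1 \left(-7\right) \left(- 5 \sqrt{0}\right) = - 7 \left(\left(-5\right) 0\right) = \left(-7\right) 0 = 0$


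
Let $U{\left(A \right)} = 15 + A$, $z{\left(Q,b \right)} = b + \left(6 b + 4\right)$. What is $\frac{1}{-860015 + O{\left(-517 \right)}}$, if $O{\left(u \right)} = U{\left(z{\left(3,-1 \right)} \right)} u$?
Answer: $- \frac{1}{866219} \approx -1.1544 \cdot 10^{-6}$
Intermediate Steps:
$z{\left(Q,b \right)} = 4 + 7 b$ ($z{\left(Q,b \right)} = b + \left(4 + 6 b\right) = 4 + 7 b$)
$O{\left(u \right)} = 12 u$ ($O{\left(u \right)} = \left(15 + \left(4 + 7 \left(-1\right)\right)\right) u = \left(15 + \left(4 - 7\right)\right) u = \left(15 - 3\right) u = 12 u$)
$\frac{1}{-860015 + O{\left(-517 \right)}} = \frac{1}{-860015 + 12 \left(-517\right)} = \frac{1}{-860015 - 6204} = \frac{1}{-866219} = - \frac{1}{866219}$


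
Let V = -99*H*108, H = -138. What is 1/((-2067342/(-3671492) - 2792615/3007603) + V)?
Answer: 5521195176838/8146499380983946471 ≈ 6.7774e-7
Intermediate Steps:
V = 1475496 (V = -99*(-138)*108 = 13662*108 = 1475496)
1/((-2067342/(-3671492) - 2792615/3007603) + V) = 1/((-2067342/(-3671492) - 2792615/3007603) + 1475496) = 1/((-2067342*(-1/3671492) - 2792615*1/3007603) + 1475496) = 1/((1033671/1835746 - 2792615/3007603) + 1475496) = 1/(-2017659815177/5521195176838 + 1475496) = 1/(8146499380983946471/5521195176838) = 5521195176838/8146499380983946471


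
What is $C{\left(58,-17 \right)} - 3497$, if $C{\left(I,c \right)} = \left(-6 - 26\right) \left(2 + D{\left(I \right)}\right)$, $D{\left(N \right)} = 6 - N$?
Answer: $-1897$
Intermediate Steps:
$C{\left(I,c \right)} = -256 + 32 I$ ($C{\left(I,c \right)} = \left(-6 - 26\right) \left(2 - \left(-6 + I\right)\right) = - 32 \left(8 - I\right) = -256 + 32 I$)
$C{\left(58,-17 \right)} - 3497 = \left(-256 + 32 \cdot 58\right) - 3497 = \left(-256 + 1856\right) - 3497 = 1600 - 3497 = -1897$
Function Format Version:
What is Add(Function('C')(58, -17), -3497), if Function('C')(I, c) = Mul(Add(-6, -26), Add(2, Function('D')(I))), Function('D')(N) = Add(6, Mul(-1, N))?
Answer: -1897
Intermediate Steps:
Function('C')(I, c) = Add(-256, Mul(32, I)) (Function('C')(I, c) = Mul(Add(-6, -26), Add(2, Add(6, Mul(-1, I)))) = Mul(-32, Add(8, Mul(-1, I))) = Add(-256, Mul(32, I)))
Add(Function('C')(58, -17), -3497) = Add(Add(-256, Mul(32, 58)), -3497) = Add(Add(-256, 1856), -3497) = Add(1600, -3497) = -1897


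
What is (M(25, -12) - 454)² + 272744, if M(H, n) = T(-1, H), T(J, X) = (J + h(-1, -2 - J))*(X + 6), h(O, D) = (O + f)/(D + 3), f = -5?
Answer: 606828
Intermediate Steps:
h(O, D) = (-5 + O)/(3 + D) (h(O, D) = (O - 5)/(D + 3) = (-5 + O)/(3 + D))
T(J, X) = (6 + X)*(J - 6/(1 - J)) (T(J, X) = (J + (-5 - 1)/(3 + (-2 - J)))*(X + 6) = (J - 6/(1 - J))*(6 + X) = (6 + X)*(J - 6/(1 - J)))
M(H, n) = -24 - 4*H (M(H, n) = (36 + 6*H - (-1 - 1)*(6 + H))/(-1 - 1) = (36 + 6*H - 1*(-2)*(6 + H))/(-2) = -(36 + 6*H + (12 + 2*H))/2 = -(48 + 8*H)/2 = -24 - 4*H)
(M(25, -12) - 454)² + 272744 = ((-24 - 4*25) - 454)² + 272744 = ((-24 - 100) - 454)² + 272744 = (-124 - 454)² + 272744 = (-578)² + 272744 = 334084 + 272744 = 606828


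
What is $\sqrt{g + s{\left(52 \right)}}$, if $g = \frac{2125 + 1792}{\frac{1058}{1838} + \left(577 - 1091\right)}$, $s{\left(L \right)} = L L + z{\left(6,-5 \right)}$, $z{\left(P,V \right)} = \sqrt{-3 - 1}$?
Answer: $\frac{\sqrt{600293455453425 + 445260309138 i}}{471837} \approx 51.927 + 0.019258 i$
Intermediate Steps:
$z{\left(P,V \right)} = 2 i$ ($z{\left(P,V \right)} = \sqrt{-4} = 2 i$)
$s{\left(L \right)} = L^{2} + 2 i$ ($s{\left(L \right)} = L L + 2 i = L^{2} + 2 i$)
$g = - \frac{3599723}{471837}$ ($g = \frac{3917}{1058 \cdot \frac{1}{1838} + \left(577 - 1091\right)} = \frac{3917}{\frac{529}{919} - 514} = \frac{3917}{- \frac{471837}{919}} = 3917 \left(- \frac{919}{471837}\right) = - \frac{3599723}{471837} \approx -7.6292$)
$\sqrt{g + s{\left(52 \right)}} = \sqrt{- \frac{3599723}{471837} + \left(52^{2} + 2 i\right)} = \sqrt{- \frac{3599723}{471837} + \left(2704 + 2 i\right)} = \sqrt{\frac{1272247525}{471837} + 2 i}$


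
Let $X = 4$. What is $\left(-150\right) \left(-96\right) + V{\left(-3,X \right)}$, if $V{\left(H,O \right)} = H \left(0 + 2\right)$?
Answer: $14394$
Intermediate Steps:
$V{\left(H,O \right)} = 2 H$ ($V{\left(H,O \right)} = H 2 = 2 H$)
$\left(-150\right) \left(-96\right) + V{\left(-3,X \right)} = \left(-150\right) \left(-96\right) + 2 \left(-3\right) = 14400 - 6 = 14394$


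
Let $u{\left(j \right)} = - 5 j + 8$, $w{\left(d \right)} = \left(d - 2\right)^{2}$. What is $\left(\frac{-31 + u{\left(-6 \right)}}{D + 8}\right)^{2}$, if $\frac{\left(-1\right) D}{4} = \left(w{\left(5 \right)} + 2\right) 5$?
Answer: $\frac{49}{44944} \approx 0.0010902$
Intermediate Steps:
$w{\left(d \right)} = \left(-2 + d\right)^{2}$
$u{\left(j \right)} = 8 - 5 j$
$D = -220$ ($D = - 4 \left(\left(-2 + 5\right)^{2} + 2\right) 5 = - 4 \left(3^{2} + 2\right) 5 = - 4 \left(9 + 2\right) 5 = - 4 \cdot 11 \cdot 5 = \left(-4\right) 55 = -220$)
$\left(\frac{-31 + u{\left(-6 \right)}}{D + 8}\right)^{2} = \left(\frac{-31 + \left(8 - -30\right)}{-220 + 8}\right)^{2} = \left(\frac{-31 + \left(8 + 30\right)}{-212}\right)^{2} = \left(\left(-31 + 38\right) \left(- \frac{1}{212}\right)\right)^{2} = \left(7 \left(- \frac{1}{212}\right)\right)^{2} = \left(- \frac{7}{212}\right)^{2} = \frac{49}{44944}$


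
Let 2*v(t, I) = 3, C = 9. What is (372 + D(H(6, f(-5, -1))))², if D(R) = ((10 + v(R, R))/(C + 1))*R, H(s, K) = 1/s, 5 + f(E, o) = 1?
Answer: 1994783569/14400 ≈ 1.3853e+5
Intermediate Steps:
v(t, I) = 3/2 (v(t, I) = (½)*3 = 3/2)
f(E, o) = -4 (f(E, o) = -5 + 1 = -4)
D(R) = 23*R/20 (D(R) = ((10 + 3/2)/(9 + 1))*R = ((23/2)/10)*R = ((23/2)*(⅒))*R = 23*R/20)
(372 + D(H(6, f(-5, -1))))² = (372 + (23/20)/6)² = (372 + (23/20)*(⅙))² = (372 + 23/120)² = (44663/120)² = 1994783569/14400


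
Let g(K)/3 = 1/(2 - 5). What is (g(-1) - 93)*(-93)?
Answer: 8742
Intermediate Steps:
g(K) = -1 (g(K) = 3/(2 - 5) = 3/(-3) = 3*(-⅓) = -1)
(g(-1) - 93)*(-93) = (-1 - 93)*(-93) = -94*(-93) = 8742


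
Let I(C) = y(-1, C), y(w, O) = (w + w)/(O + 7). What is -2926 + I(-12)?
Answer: -14628/5 ≈ -2925.6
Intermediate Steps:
y(w, O) = 2*w/(7 + O) (y(w, O) = (2*w)/(7 + O) = 2*w/(7 + O))
I(C) = -2/(7 + C) (I(C) = 2*(-1)/(7 + C) = -2/(7 + C))
-2926 + I(-12) = -2926 - 2/(7 - 12) = -2926 - 2/(-5) = -2926 - 2*(-1/5) = -2926 + 2/5 = -14628/5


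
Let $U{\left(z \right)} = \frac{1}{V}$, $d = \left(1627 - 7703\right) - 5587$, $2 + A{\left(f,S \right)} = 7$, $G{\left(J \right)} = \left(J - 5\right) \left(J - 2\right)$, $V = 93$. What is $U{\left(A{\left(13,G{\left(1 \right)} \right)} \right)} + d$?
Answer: $- \frac{1084658}{93} \approx -11663.0$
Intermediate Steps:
$G{\left(J \right)} = \left(-5 + J\right) \left(-2 + J\right)$
$A{\left(f,S \right)} = 5$ ($A{\left(f,S \right)} = -2 + 7 = 5$)
$d = -11663$ ($d = -6076 - 5587 = -11663$)
$U{\left(z \right)} = \frac{1}{93}$
$U{\left(A{\left(13,G{\left(1 \right)} \right)} \right)} + d = \frac{1}{93} - 11663 = - \frac{1084658}{93}$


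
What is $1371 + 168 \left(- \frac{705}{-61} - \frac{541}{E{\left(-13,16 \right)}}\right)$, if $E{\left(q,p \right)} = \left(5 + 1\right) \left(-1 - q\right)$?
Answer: $\frac{375206}{183} \approx 2050.3$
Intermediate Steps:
$E{\left(q,p \right)} = -6 - 6 q$ ($E{\left(q,p \right)} = 6 \left(-1 - q\right) = -6 - 6 q$)
$1371 + 168 \left(- \frac{705}{-61} - \frac{541}{E{\left(-13,16 \right)}}\right) = 1371 + 168 \left(- \frac{705}{-61} - \frac{541}{-6 - -78}\right) = 1371 + 168 \left(\left(-705\right) \left(- \frac{1}{61}\right) - \frac{541}{-6 + 78}\right) = 1371 + 168 \left(\frac{705}{61} - \frac{541}{72}\right) = 1371 + 168 \cdot \frac{17759}{4392} = 1371 + \frac{124313}{183} = \frac{375206}{183}$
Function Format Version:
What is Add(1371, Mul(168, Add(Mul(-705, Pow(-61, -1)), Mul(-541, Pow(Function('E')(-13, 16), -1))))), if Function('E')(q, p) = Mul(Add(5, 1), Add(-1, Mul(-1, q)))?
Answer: Rational(375206, 183) ≈ 2050.3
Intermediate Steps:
Function('E')(q, p) = Add(-6, Mul(-6, q)) (Function('E')(q, p) = Mul(6, Add(-1, Mul(-1, q))) = Add(-6, Mul(-6, q)))
Add(1371, Mul(168, Add(Mul(-705, Pow(-61, -1)), Mul(-541, Pow(Function('E')(-13, 16), -1))))) = Add(1371, Mul(168, Add(Mul(-705, Pow(-61, -1)), Mul(-541, Pow(Add(-6, Mul(-6, -13)), -1))))) = Add(1371, Mul(168, Add(Mul(-705, Rational(-1, 61)), Mul(-541, Pow(Add(-6, 78), -1))))) = Add(1371, Mul(168, Add(Rational(705, 61), Mul(-541, Pow(72, -1))))) = Add(1371, Mul(168, Add(Rational(705, 61), Mul(-541, Rational(1, 72))))) = Add(1371, Mul(168, Add(Rational(705, 61), Rational(-541, 72)))) = Add(1371, Mul(168, Rational(17759, 4392))) = Add(1371, Rational(124313, 183)) = Rational(375206, 183)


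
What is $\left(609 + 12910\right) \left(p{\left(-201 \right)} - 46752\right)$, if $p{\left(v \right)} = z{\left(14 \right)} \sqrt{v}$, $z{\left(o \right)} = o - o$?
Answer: $-632040288$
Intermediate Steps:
$z{\left(o \right)} = 0$
$p{\left(v \right)} = 0$ ($p{\left(v \right)} = 0 \sqrt{v} = 0$)
$\left(609 + 12910\right) \left(p{\left(-201 \right)} - 46752\right) = \left(609 + 12910\right) \left(0 - 46752\right) = 13519 \left(-46752\right) = -632040288$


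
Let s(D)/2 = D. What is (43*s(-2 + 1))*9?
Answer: -774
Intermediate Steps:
s(D) = 2*D
(43*s(-2 + 1))*9 = (43*(2*(-2 + 1)))*9 = (43*(2*(-1)))*9 = (43*(-2))*9 = -86*9 = -774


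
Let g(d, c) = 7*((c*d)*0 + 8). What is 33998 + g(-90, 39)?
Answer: 34054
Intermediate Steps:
g(d, c) = 56 (g(d, c) = 7*(0 + 8) = 7*8 = 56)
33998 + g(-90, 39) = 33998 + 56 = 34054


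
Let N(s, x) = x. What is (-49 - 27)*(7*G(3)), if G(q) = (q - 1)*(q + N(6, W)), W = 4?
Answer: -7448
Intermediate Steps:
G(q) = (-1 + q)*(4 + q) (G(q) = (q - 1)*(q + 4) = (-1 + q)*(4 + q))
(-49 - 27)*(7*G(3)) = (-49 - 27)*(7*(-4 + 3**2 + 3*3)) = -532*(-4 + 9 + 9) = -532*14 = -76*98 = -7448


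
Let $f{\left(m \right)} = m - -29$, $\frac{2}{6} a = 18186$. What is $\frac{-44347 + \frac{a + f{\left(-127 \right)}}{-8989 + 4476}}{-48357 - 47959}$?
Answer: $\frac{200192471}{434674108} \approx 0.46056$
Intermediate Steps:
$a = 54558$ ($a = 3 \cdot 18186 = 54558$)
$f{\left(m \right)} = 29 + m$ ($f{\left(m \right)} = m + 29 = 29 + m$)
$\frac{-44347 + \frac{a + f{\left(-127 \right)}}{-8989 + 4476}}{-48357 - 47959} = \frac{-44347 + \frac{54558 + \left(29 - 127\right)}{-8989 + 4476}}{-48357 - 47959} = \frac{-44347 + \frac{54558 - 98}{-4513}}{-96316} = \left(-44347 + 54460 \left(- \frac{1}{4513}\right)\right) \left(- \frac{1}{96316}\right) = \left(-44347 - \frac{54460}{4513}\right) \left(- \frac{1}{96316}\right) = \left(- \frac{200192471}{4513}\right) \left(- \frac{1}{96316}\right) = \frac{200192471}{434674108}$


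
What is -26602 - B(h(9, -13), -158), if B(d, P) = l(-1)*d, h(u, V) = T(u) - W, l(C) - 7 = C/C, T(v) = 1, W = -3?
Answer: -26634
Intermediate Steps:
l(C) = 8 (l(C) = 7 + C/C = 7 + 1 = 8)
h(u, V) = 4 (h(u, V) = 1 - 1*(-3) = 1 + 3 = 4)
B(d, P) = 8*d
-26602 - B(h(9, -13), -158) = -26602 - 8*4 = -26602 - 1*32 = -26602 - 32 = -26634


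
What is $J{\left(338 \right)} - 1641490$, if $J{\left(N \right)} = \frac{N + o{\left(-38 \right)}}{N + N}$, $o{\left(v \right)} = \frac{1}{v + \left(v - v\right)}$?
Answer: $- \frac{42166582277}{25688} \approx -1.6415 \cdot 10^{6}$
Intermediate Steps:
$o{\left(v \right)} = \frac{1}{v}$ ($o{\left(v \right)} = \frac{1}{v + 0} = \frac{1}{v}$)
$J{\left(N \right)} = \frac{- \frac{1}{38} + N}{2 N}$ ($J{\left(N \right)} = \frac{N + \frac{1}{-38}}{N + N} = \frac{N - \frac{1}{38}}{2 N} = \left(- \frac{1}{38} + N\right) \frac{1}{2 N} = \frac{- \frac{1}{38} + N}{2 N}$)
$J{\left(338 \right)} - 1641490 = \frac{-1 + 38 \cdot 338}{76 \cdot 338} - 1641490 = \frac{1}{76} \cdot \frac{1}{338} \left(-1 + 12844\right) - 1641490 = \frac{1}{76} \cdot \frac{1}{338} \cdot 12843 - 1641490 = \frac{12843}{25688} - 1641490 = - \frac{42166582277}{25688}$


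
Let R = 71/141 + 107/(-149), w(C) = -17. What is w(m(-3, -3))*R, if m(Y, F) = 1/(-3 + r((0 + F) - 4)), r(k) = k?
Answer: 76636/21009 ≈ 3.6478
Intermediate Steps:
m(Y, F) = 1/(-7 + F) (m(Y, F) = 1/(-3 + ((0 + F) - 4)) = 1/(-3 + (F - 4)) = 1/(-3 + (-4 + F)) = 1/(-7 + F))
R = -4508/21009 (R = 71*(1/141) + 107*(-1/149) = 71/141 - 107/149 = -4508/21009 ≈ -0.21457)
w(m(-3, -3))*R = -17*(-4508/21009) = 76636/21009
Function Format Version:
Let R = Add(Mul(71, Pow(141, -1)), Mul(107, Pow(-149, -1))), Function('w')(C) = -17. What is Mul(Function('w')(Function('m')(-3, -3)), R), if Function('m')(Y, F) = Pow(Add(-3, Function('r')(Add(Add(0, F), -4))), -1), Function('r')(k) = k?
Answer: Rational(76636, 21009) ≈ 3.6478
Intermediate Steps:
Function('m')(Y, F) = Pow(Add(-7, F), -1) (Function('m')(Y, F) = Pow(Add(-3, Add(Add(0, F), -4)), -1) = Pow(Add(-3, Add(F, -4)), -1) = Pow(Add(-3, Add(-4, F)), -1) = Pow(Add(-7, F), -1))
R = Rational(-4508, 21009) (R = Add(Mul(71, Rational(1, 141)), Mul(107, Rational(-1, 149))) = Add(Rational(71, 141), Rational(-107, 149)) = Rational(-4508, 21009) ≈ -0.21457)
Mul(Function('w')(Function('m')(-3, -3)), R) = Mul(-17, Rational(-4508, 21009)) = Rational(76636, 21009)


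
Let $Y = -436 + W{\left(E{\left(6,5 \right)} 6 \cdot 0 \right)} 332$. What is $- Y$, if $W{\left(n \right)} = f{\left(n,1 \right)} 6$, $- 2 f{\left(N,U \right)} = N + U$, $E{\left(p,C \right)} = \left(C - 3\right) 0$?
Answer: $1432$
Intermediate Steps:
$E{\left(p,C \right)} = 0$ ($E{\left(p,C \right)} = \left(-3 + C\right) 0 = 0$)
$f{\left(N,U \right)} = - \frac{N}{2} - \frac{U}{2}$ ($f{\left(N,U \right)} = - \frac{N + U}{2} = - \frac{N}{2} - \frac{U}{2}$)
$W{\left(n \right)} = -3 - 3 n$ ($W{\left(n \right)} = \left(- \frac{n}{2} - \frac{1}{2}\right) 6 = \left(- \frac{1}{2} - \frac{n}{2}\right) 6 = -3 - 3 n$)
$Y = -1432$ ($Y = -436 + \left(-3 - 3 \cdot 0 \cdot 6 \cdot 0\right) 332 = -436 + \left(-3 - 3 \cdot 0 \cdot 0\right) 332 = -436 + \left(-3 - 0\right) 332 = -436 + \left(-3 + 0\right) 332 = -436 - 996 = -1432$)
$- Y = \left(-1\right) \left(-1432\right) = 1432$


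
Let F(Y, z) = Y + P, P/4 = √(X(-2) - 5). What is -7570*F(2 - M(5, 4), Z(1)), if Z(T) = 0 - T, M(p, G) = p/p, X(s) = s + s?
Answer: -7570 - 90840*I ≈ -7570.0 - 90840.0*I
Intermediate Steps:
X(s) = 2*s
M(p, G) = 1
P = 12*I (P = 4*√(2*(-2) - 5) = 4*√(-4 - 5) = 4*√(-9) = 4*(3*I) = 12*I ≈ 12.0*I)
Z(T) = -T
F(Y, z) = Y + 12*I
-7570*F(2 - M(5, 4), Z(1)) = -7570*((2 - 1*1) + 12*I) = -7570*((2 - 1) + 12*I) = -7570*(1 + 12*I) = -7570 - 90840*I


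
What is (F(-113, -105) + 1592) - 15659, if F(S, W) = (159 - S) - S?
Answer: -13682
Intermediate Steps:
F(S, W) = 159 - 2*S
(F(-113, -105) + 1592) - 15659 = ((159 - 2*(-113)) + 1592) - 15659 = ((159 + 226) + 1592) - 15659 = (385 + 1592) - 15659 = 1977 - 15659 = -13682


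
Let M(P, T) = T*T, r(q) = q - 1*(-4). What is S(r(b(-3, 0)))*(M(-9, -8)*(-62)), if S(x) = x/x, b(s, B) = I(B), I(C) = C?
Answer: -3968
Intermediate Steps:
b(s, B) = B
r(q) = 4 + q (r(q) = q + 4 = 4 + q)
S(x) = 1
M(P, T) = T²
S(r(b(-3, 0)))*(M(-9, -8)*(-62)) = 1*((-8)²*(-62)) = 1*(64*(-62)) = 1*(-3968) = -3968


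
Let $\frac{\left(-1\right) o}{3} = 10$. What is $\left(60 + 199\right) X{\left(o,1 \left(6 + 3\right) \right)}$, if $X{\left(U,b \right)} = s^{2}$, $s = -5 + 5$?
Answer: $0$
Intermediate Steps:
$s = 0$
$o = -30$ ($o = \left(-3\right) 10 = -30$)
$X{\left(U,b \right)} = 0$ ($X{\left(U,b \right)} = 0^{2} = 0$)
$\left(60 + 199\right) X{\left(o,1 \left(6 + 3\right) \right)} = \left(60 + 199\right) 0 = 259 \cdot 0 = 0$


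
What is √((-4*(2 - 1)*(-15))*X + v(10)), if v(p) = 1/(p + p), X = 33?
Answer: 199*√5/10 ≈ 44.498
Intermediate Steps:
v(p) = 1/(2*p)
√((-4*(2 - 1)*(-15))*X + v(10)) = √((-4*(2 - 1)*(-15))*33 + (½)/10) = √((-4*1*(-15))*33 + (½)*(⅒)) = √(-4*(-15)*33 + 1/20) = √(60*33 + 1/20) = √(1980 + 1/20) = √(39601/20) = 199*√5/10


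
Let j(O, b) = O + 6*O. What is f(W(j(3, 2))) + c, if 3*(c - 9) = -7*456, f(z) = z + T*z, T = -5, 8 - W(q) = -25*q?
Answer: -3187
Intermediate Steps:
j(O, b) = 7*O
W(q) = 8 + 25*q (W(q) = 8 - (-25)*q = 8 + 25*q)
f(z) = -4*z (f(z) = z - 5*z = -4*z)
c = -1055 (c = 9 + (-7*456)/3 = 9 + (⅓)*(-3192) = 9 - 1064 = -1055)
f(W(j(3, 2))) + c = -4*(8 + 25*(7*3)) - 1055 = -4*(8 + 25*21) - 1055 = -4*(8 + 525) - 1055 = -4*533 - 1055 = -2132 - 1055 = -3187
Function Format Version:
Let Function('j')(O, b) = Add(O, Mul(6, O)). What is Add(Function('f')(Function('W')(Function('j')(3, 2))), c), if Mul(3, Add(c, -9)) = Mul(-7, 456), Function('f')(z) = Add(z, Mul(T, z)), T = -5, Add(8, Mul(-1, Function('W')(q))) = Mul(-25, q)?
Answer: -3187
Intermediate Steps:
Function('j')(O, b) = Mul(7, O)
Function('W')(q) = Add(8, Mul(25, q)) (Function('W')(q) = Add(8, Mul(-1, Mul(-25, q))) = Add(8, Mul(25, q)))
Function('f')(z) = Mul(-4, z) (Function('f')(z) = Add(z, Mul(-5, z)) = Mul(-4, z))
c = -1055 (c = Add(9, Mul(Rational(1, 3), Mul(-7, 456))) = Add(9, Mul(Rational(1, 3), -3192)) = Add(9, -1064) = -1055)
Add(Function('f')(Function('W')(Function('j')(3, 2))), c) = Add(Mul(-4, Add(8, Mul(25, Mul(7, 3)))), -1055) = Add(Mul(-4, Add(8, Mul(25, 21))), -1055) = Add(Mul(-4, Add(8, 525)), -1055) = Add(Mul(-4, 533), -1055) = Add(-2132, -1055) = -3187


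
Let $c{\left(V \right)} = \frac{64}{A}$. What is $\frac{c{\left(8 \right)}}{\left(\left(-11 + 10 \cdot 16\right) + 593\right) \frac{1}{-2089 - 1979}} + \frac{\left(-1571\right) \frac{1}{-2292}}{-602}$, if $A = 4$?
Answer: $- \frac{6414896191}{73128552} \approx -87.721$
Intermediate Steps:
$c{\left(V \right)} = 16$ ($c{\left(V \right)} = \frac{64}{4} = 64 \cdot \frac{1}{4} = 16$)
$\frac{c{\left(8 \right)}}{\left(\left(-11 + 10 \cdot 16\right) + 593\right) \frac{1}{-2089 - 1979}} + \frac{\left(-1571\right) \frac{1}{-2292}}{-602} = \frac{16}{\left(\left(-11 + 10 \cdot 16\right) + 593\right) \frac{1}{-2089 - 1979}} + \frac{\left(-1571\right) \frac{1}{-2292}}{-602} = \frac{16}{\left(\left(-11 + 160\right) + 593\right) \frac{1}{-4068}} + \left(-1571\right) \left(- \frac{1}{2292}\right) \left(- \frac{1}{602}\right) = \frac{16}{\left(149 + 593\right) \left(- \frac{1}{4068}\right)} + \frac{1571}{2292} \left(- \frac{1}{602}\right) = \frac{16}{742 \left(- \frac{1}{4068}\right)} - \frac{1571}{1379784} = \frac{16}{- \frac{371}{2034}} - \frac{1571}{1379784} = 16 \left(- \frac{2034}{371}\right) - \frac{1571}{1379784} = - \frac{32544}{371} - \frac{1571}{1379784} = - \frac{6414896191}{73128552}$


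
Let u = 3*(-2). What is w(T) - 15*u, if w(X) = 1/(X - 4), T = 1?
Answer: 269/3 ≈ 89.667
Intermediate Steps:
w(X) = 1/(-4 + X)
u = -6
w(T) - 15*u = 1/(-4 + 1) - 15*(-6) = 1/(-3) + 90 = -⅓ + 90 = 269/3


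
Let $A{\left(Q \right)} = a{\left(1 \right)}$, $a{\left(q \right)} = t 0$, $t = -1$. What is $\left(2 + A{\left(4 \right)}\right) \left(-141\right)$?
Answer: $-282$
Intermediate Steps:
$a{\left(q \right)} = 0$ ($a{\left(q \right)} = \left(-1\right) 0 = 0$)
$A{\left(Q \right)} = 0$
$\left(2 + A{\left(4 \right)}\right) \left(-141\right) = \left(2 + 0\right) \left(-141\right) = 2 \left(-141\right) = -282$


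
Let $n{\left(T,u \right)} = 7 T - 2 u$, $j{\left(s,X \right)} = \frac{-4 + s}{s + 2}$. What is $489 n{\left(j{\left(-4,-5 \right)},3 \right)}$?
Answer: $10758$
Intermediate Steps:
$j{\left(s,X \right)} = \frac{-4 + s}{2 + s}$
$n{\left(T,u \right)} = - 2 u + 7 T$
$489 n{\left(j{\left(-4,-5 \right)},3 \right)} = 489 \left(\left(-2\right) 3 + 7 \frac{-4 - 4}{2 - 4}\right) = 489 \left(-6 + 7 \frac{1}{-2} \left(-8\right)\right) = 489 \left(-6 + 7 \left(\left(- \frac{1}{2}\right) \left(-8\right)\right)\right) = 489 \left(-6 + 7 \cdot 4\right) = 489 \left(-6 + 28\right) = 489 \cdot 22 = 10758$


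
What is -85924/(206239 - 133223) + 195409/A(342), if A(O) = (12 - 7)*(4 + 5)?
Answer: 3566029241/821430 ≈ 4341.2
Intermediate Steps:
A(O) = 45 (A(O) = 5*9 = 45)
-85924/(206239 - 133223) + 195409/A(342) = -85924/(206239 - 133223) + 195409/45 = -85924/73016 + 195409*(1/45) = -85924*1/73016 + 195409/45 = -21481/18254 + 195409/45 = 3566029241/821430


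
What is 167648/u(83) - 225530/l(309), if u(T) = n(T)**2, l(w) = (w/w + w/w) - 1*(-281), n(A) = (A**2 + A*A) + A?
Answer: -43330427260746/54372031843 ≈ -796.92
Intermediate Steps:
n(A) = A + 2*A**2 (n(A) = (A**2 + A**2) + A = 2*A**2 + A = A + 2*A**2)
l(w) = 283 (l(w) = (1 + 1) + 281 = 2 + 281 = 283)
u(T) = T**2*(1 + 2*T)**2 (u(T) = (T*(1 + 2*T))**2 = T**2*(1 + 2*T)**2)
167648/u(83) - 225530/l(309) = 167648/((83**2*(1 + 2*83)**2)) - 225530/283 = 167648/((6889*(1 + 166)**2)) - 225530*1/283 = 167648/((6889*167**2)) - 225530/283 = 167648/((6889*27889)) - 225530/283 = 167648/192127321 - 225530/283 = -43330427260746/54372031843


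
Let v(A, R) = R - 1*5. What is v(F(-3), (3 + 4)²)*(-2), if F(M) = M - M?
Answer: -88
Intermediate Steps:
F(M) = 0
v(A, R) = -5 + R (v(A, R) = R - 5 = -5 + R)
v(F(-3), (3 + 4)²)*(-2) = (-5 + (3 + 4)²)*(-2) = (-5 + 7²)*(-2) = (-5 + 49)*(-2) = 44*(-2) = -88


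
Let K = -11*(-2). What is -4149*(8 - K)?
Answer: 58086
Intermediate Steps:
K = 22
-4149*(8 - K) = -4149*(8 - 1*22) = -4149*(8 - 22) = -4149*(-14) = 58086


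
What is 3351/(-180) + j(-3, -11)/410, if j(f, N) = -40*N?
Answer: -43157/2460 ≈ -17.543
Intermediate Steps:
3351/(-180) + j(-3, -11)/410 = 3351/(-180) - 40*(-11)/410 = 3351*(-1/180) + 440*(1/410) = -1117/60 + 44/41 = -43157/2460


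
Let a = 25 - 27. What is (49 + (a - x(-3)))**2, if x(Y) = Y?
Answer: 2500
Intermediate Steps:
a = -2
(49 + (a - x(-3)))**2 = (49 + (-2 - 1*(-3)))**2 = (49 + (-2 + 3))**2 = (49 + 1)**2 = 50**2 = 2500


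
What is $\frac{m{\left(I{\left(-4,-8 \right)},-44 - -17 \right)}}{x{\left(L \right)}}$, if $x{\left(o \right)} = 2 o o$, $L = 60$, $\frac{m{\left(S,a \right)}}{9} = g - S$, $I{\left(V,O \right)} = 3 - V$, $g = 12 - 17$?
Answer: $- \frac{3}{200} \approx -0.015$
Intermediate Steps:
$g = -5$
$m{\left(S,a \right)} = -45 - 9 S$ ($m{\left(S,a \right)} = 9 \left(-5 - S\right) = -45 - 9 S$)
$x{\left(o \right)} = 2 o^{2}$
$\frac{m{\left(I{\left(-4,-8 \right)},-44 - -17 \right)}}{x{\left(L \right)}} = \frac{-45 - 9 \left(3 - -4\right)}{2 \cdot 60^{2}} = \frac{-45 - 9 \left(3 + 4\right)}{2 \cdot 3600} = \frac{-45 - 63}{7200} = \left(-45 - 63\right) \frac{1}{7200} = \left(-108\right) \frac{1}{7200} = - \frac{3}{200}$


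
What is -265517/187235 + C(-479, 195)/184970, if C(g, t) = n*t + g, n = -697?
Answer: -7465041008/3463285795 ≈ -2.1555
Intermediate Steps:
C(g, t) = g - 697*t (C(g, t) = -697*t + g = g - 697*t)
-265517/187235 + C(-479, 195)/184970 = -265517/187235 + (-479 - 697*195)/184970 = -265517*1/187235 + (-479 - 135915)*(1/184970) = -265517/187235 - 136394*1/184970 = -265517/187235 - 68197/92485 = -7465041008/3463285795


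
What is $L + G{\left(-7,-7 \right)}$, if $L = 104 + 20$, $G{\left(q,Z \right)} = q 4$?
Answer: $96$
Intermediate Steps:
$G{\left(q,Z \right)} = 4 q$
$L = 124$
$L + G{\left(-7,-7 \right)} = 124 + 4 \left(-7\right) = 124 - 28 = 96$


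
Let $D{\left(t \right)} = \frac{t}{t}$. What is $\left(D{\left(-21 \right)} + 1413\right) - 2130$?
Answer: $-716$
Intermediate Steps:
$D{\left(t \right)} = 1$
$\left(D{\left(-21 \right)} + 1413\right) - 2130 = \left(1 + 1413\right) - 2130 = 1414 - 2130 = -716$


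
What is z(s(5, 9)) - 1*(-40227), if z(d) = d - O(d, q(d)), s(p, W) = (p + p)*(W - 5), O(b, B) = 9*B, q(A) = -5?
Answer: 40312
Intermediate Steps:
s(p, W) = 2*p*(-5 + W) (s(p, W) = (2*p)*(-5 + W) = 2*p*(-5 + W))
z(d) = 45 + d (z(d) = d - 9*(-5) = d - 1*(-45) = d + 45 = 45 + d)
z(s(5, 9)) - 1*(-40227) = (45 + 2*5*(-5 + 9)) - 1*(-40227) = (45 + 2*5*4) + 40227 = (45 + 40) + 40227 = 85 + 40227 = 40312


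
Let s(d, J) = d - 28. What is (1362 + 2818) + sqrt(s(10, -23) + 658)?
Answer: 4180 + 8*sqrt(10) ≈ 4205.3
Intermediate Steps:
s(d, J) = -28 + d
(1362 + 2818) + sqrt(s(10, -23) + 658) = (1362 + 2818) + sqrt((-28 + 10) + 658) = 4180 + sqrt(-18 + 658) = 4180 + sqrt(640) = 4180 + 8*sqrt(10)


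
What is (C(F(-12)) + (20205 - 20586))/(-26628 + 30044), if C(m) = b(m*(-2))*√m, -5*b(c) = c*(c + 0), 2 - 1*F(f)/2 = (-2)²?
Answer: -381/3416 - 16*I/2135 ≈ -0.11153 - 0.0074941*I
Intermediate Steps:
F(f) = -4 (F(f) = 4 - 2*(-2)² = 4 - 2*4 = 4 - 8 = -4)
b(c) = -c²/5 (b(c) = -c*(c + 0)/5 = -c*c/5 = -c²/5)
C(m) = -4*m^(5/2)/5 (C(m) = (-4*m²/5)*√m = -4*m^(5/2)/5)
(C(F(-12)) + (20205 - 20586))/(-26628 + 30044) = (-128*I/5 + (20205 - 20586))/(-26628 + 30044) = (-128*I/5 - 381)/3416 = (-128*I/5 - 381)*(1/3416) = (-381 - 128*I/5)*(1/3416) = -381/3416 - 16*I/2135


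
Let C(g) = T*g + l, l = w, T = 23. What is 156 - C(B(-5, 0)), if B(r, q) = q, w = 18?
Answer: 138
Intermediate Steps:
l = 18
C(g) = 18 + 23*g (C(g) = 23*g + 18 = 18 + 23*g)
156 - C(B(-5, 0)) = 156 - (18 + 23*0) = 156 - (18 + 0) = 156 - 1*18 = 156 - 18 = 138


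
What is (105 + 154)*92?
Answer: 23828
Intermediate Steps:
(105 + 154)*92 = 259*92 = 23828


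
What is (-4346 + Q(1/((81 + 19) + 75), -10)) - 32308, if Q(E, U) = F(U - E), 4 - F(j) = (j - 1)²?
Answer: -1126115726/30625 ≈ -36771.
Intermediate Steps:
F(j) = 4 - (-1 + j)² (F(j) = 4 - (j - 1)² = 4 - (-1 + j)²)
Q(E, U) = 4 - (-1 + U - E)² (Q(E, U) = 4 - (-1 + (U - E))² = 4 - (-1 + U - E)²)
(-4346 + Q(1/((81 + 19) + 75), -10)) - 32308 = (-4346 + (4 - (1 + 1/((81 + 19) + 75) - 1*(-10))²)) - 32308 = (-4346 + (4 - (1 + 1/(100 + 75) + 10)²)) - 32308 = (-4346 + (4 - (1 + 1/175 + 10)²)) - 32308 = (-4346 + (4 - (1926/175)²)) - 32308 = (-4346 + (4 - 1*3709476/30625)) - 32308 = (-4346 + (4 - 3709476/30625)) - 32308 = (-4346 - 3586976/30625) - 32308 = -136683226/30625 - 32308 = -1126115726/30625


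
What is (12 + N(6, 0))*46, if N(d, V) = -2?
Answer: 460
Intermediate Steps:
(12 + N(6, 0))*46 = (12 - 2)*46 = 10*46 = 460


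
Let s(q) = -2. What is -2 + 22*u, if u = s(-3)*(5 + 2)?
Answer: -310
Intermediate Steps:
u = -14 (u = -2*(5 + 2) = -2*7 = -14)
-2 + 22*u = -2 + 22*(-14) = -2 - 308 = -310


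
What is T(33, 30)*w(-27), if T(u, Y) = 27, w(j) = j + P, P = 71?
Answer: 1188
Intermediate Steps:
w(j) = 71 + j (w(j) = j + 71 = 71 + j)
T(33, 30)*w(-27) = 27*(71 - 27) = 27*44 = 1188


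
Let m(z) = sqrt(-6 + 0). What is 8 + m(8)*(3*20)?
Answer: 8 + 60*I*sqrt(6) ≈ 8.0 + 146.97*I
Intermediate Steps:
m(z) = I*sqrt(6) (m(z) = sqrt(-6) = I*sqrt(6))
8 + m(8)*(3*20) = 8 + (I*sqrt(6))*(3*20) = 8 + (I*sqrt(6))*60 = 8 + 60*I*sqrt(6)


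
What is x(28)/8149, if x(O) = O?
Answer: 28/8149 ≈ 0.0034360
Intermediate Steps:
x(28)/8149 = 28/8149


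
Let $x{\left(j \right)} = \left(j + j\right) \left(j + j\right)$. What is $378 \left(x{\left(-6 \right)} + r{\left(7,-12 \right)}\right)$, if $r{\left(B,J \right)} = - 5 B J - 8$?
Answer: $210168$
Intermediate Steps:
$r{\left(B,J \right)} = -8 - 5 B J$ ($r{\left(B,J \right)} = - 5 B J - 8 = -8 - 5 B J$)
$x{\left(j \right)} = 4 j^{2}$ ($x{\left(j \right)} = 2 j 2 j = 4 j^{2}$)
$378 \left(x{\left(-6 \right)} + r{\left(7,-12 \right)}\right) = 378 \left(4 \left(-6\right)^{2} - \left(8 + 35 \left(-12\right)\right)\right) = 378 \left(4 \cdot 36 + \left(-8 + 420\right)\right) = 378 \left(144 + 412\right) = 378 \cdot 556 = 210168$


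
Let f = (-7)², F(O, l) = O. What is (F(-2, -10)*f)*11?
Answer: -1078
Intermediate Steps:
f = 49
(F(-2, -10)*f)*11 = -2*49*11 = -98*11 = -1078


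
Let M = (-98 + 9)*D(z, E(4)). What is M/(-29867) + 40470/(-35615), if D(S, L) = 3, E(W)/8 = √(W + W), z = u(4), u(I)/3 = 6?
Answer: -239841657/212742641 ≈ -1.1274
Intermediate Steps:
u(I) = 18 (u(I) = 3*6 = 18)
z = 18
E(W) = 8*√2*√W (E(W) = 8*√(W + W) = 8*√(2*W) = 8*(√2*√W) = 8*√2*√W)
M = -267 (M = (-98 + 9)*3 = -89*3 = -267)
M/(-29867) + 40470/(-35615) = -267/(-29867) + 40470/(-35615) = -267*(-1/29867) + 40470*(-1/35615) = 267/29867 - 8094/7123 = -239841657/212742641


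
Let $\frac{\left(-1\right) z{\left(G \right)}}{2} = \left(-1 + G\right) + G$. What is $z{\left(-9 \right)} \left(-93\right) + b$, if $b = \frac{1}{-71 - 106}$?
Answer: $- \frac{625519}{177} \approx -3534.0$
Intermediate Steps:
$b = - \frac{1}{177}$ ($b = \frac{1}{-177} = - \frac{1}{177} \approx -0.0056497$)
$z{\left(G \right)} = 2 - 4 G$ ($z{\left(G \right)} = - 2 \left(\left(-1 + G\right) + G\right) = - 2 \left(-1 + 2 G\right) = 2 - 4 G$)
$z{\left(-9 \right)} \left(-93\right) + b = \left(2 - -36\right) \left(-93\right) - \frac{1}{177} = \left(2 + 36\right) \left(-93\right) - \frac{1}{177} = 38 \left(-93\right) - \frac{1}{177} = -3534 - \frac{1}{177} = - \frac{625519}{177}$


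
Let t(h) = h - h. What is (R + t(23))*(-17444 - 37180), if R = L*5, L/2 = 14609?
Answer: -7980020160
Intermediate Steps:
L = 29218 (L = 2*14609 = 29218)
R = 146090 (R = 29218*5 = 146090)
t(h) = 0
(R + t(23))*(-17444 - 37180) = (146090 + 0)*(-17444 - 37180) = 146090*(-54624) = -7980020160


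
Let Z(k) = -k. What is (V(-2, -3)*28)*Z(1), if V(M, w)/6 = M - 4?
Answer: 1008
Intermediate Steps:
V(M, w) = -24 + 6*M (V(M, w) = 6*(M - 4) = 6*(-4 + M) = -24 + 6*M)
(V(-2, -3)*28)*Z(1) = ((-24 + 6*(-2))*28)*(-1*1) = ((-24 - 12)*28)*(-1) = -36*28*(-1) = -1008*(-1) = 1008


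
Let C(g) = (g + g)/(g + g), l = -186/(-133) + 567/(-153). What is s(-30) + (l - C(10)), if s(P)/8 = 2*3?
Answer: 101050/2261 ≈ 44.693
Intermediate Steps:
l = -5217/2261 (l = -186*(-1/133) + 567*(-1/153) = 186/133 - 63/17 = -5217/2261 ≈ -2.3074)
C(g) = 1 (C(g) = (2*g)/((2*g)) = (2*g)*(1/(2*g)) = 1)
s(P) = 48 (s(P) = 8*(2*3) = 8*6 = 48)
s(-30) + (l - C(10)) = 48 + (-5217/2261 - 1*1) = 48 + (-5217/2261 - 1) = 48 - 7478/2261 = 101050/2261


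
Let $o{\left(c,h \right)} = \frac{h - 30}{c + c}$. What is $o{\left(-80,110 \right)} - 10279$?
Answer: $- \frac{20559}{2} \approx -10280.0$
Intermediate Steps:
$o{\left(c,h \right)} = \frac{-30 + h}{2 c}$
$o{\left(-80,110 \right)} - 10279 = \frac{-30 + 110}{2 \left(-80\right)} - 10279 = \frac{1}{2} \left(- \frac{1}{80}\right) 80 - 10279 = - \frac{1}{2} - 10279 = - \frac{20559}{2}$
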